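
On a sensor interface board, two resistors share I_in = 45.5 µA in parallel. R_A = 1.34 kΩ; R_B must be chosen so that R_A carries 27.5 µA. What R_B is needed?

R_B ≈ 2.05 kΩ

Two-branch current divider: I_A = I_in · R_B/(R_A + R_B).
27.5/45.5 = R_B/(R_A + R_B) → R_B = R_A · (0.6044)/(1 − 0.6044) = 1.34 × 1.528 = 2.047 kΩ.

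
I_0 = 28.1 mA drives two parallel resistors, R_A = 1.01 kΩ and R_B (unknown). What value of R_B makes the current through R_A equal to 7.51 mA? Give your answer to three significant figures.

R_B ≈ 0.368 kΩ

Two-branch current divider: I_A = I_0 · R_B/(R_A + R_B).
With f = 0.2673, R_B = R_A · f/(1−f) = 1.01 × 0.3647 = 0.3684 kΩ.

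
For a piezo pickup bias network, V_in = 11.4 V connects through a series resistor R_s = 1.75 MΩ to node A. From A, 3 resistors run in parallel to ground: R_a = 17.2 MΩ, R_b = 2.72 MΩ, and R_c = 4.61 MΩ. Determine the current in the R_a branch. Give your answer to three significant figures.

I ≈ 0.312 µA

Parallel bank: R_p = 1/(1/17.2 + 1/2.72 + 1/4.61) = 1.556 MΩ.
V_A = 11.4 × 1.556/3.306 = 5.365 V.
Branch current I = V_A/R_a = 5.365/17.2 = 0.3119 µA.
(Equivalently: I_total = 3.448 µA, then current-divider fraction G_k/ΣG = 0.09046.)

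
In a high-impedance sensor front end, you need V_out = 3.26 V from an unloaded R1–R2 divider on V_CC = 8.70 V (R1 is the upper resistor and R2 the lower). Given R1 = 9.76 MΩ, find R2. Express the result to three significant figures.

Required fraction k = V_out/V_CC = 0.3747.
R2 = R1 · 0.3747/(1 − 0.3747) = 5.849 MΩ.

R2 ≈ 5.85 MΩ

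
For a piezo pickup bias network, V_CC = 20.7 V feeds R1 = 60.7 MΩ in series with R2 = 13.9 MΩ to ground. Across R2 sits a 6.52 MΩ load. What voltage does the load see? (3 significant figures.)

V_out ≈ 1.41 V

The load sits in parallel with R2, giving an effective lower resistance R2' = R2·R_L/(R2+R_L) = 4.438 MΩ.
Voltage divider with the loaded lower leg: V_out = 20.7 × 4.438/(60.7 + 4.438) = 20.7 × 0.06814 = 1.410 V.
(Unloaded it would be 3.86 V; the load pulls it down.)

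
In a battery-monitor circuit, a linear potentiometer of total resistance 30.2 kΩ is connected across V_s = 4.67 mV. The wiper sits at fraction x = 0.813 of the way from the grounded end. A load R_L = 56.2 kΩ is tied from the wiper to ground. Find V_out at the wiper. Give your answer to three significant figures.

V_out ≈ 3.51 mV

Lower segment x·R_p = 24.55 kΩ; upper segment (1−x)·R_p = 5.647 kΩ.
Lower segment in parallel with the load: 24.55 ‖ 56.2 = 17.09 kΩ.
V_out = 4.67 × 17.09/(5.647 + 17.09) = 3.510 mV.
(Unloaded: V_out = x·V_s = 3.80 mV.)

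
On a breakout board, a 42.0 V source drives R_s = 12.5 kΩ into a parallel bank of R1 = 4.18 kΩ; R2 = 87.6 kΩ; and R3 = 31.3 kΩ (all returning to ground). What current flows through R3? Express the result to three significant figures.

Parallel bank: R_p = 1/(1/4.18 + 1/87.6 + 1/31.3) = 3.539 kΩ.
V_A by voltage divider: V_A = 42.0 × 3.539/(12.5 + 3.539) = 9.266 V.
Branch current I = V_A/R3 = 9.266/31.3 = 0.2961 mA.
(Check via current divider: I_total = 2.619 mA; share G_k/ΣG = 0.1131 → same result.)

I ≈ 0.296 mA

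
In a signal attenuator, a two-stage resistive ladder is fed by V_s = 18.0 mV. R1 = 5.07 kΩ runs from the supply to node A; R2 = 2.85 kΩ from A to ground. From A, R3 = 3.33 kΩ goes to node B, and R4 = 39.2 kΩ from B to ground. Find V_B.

V_B ≈ 5.72 mV

Looking into the second stage from A: R3 + R4 = 42.53 kΩ appears in parallel with R2.
Effective lower resistance at A: R2 ‖ 42.53 = 2.671 kΩ.
First divider: V_A = V_s · 2.671/(5.07 + 2.671) = 6.211 mV.
Stage 2 is unloaded, so V_B = V_A · R4/(R3+R4) = 6.211 × 39.2/42.53 = 5.725 mV.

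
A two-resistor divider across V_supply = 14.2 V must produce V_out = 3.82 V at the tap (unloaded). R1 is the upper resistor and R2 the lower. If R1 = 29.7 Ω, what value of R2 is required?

V_out/V_supply = R2/(R1+R2) = 0.2690.
Rearranging, R2 = R1·k/(1−k) = 29.7 × 0.3680 = 10.93 Ω.

R2 ≈ 10.9 Ω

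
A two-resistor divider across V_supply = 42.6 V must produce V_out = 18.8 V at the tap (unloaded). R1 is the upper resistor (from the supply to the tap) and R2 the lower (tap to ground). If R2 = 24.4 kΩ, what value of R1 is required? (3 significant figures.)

V_out/V_supply = R2/(R1+R2) = 0.4413.
R1 = R2·(1/k − 1) = 24.4 × 1.266 = 30.89 kΩ.

R1 ≈ 30.9 kΩ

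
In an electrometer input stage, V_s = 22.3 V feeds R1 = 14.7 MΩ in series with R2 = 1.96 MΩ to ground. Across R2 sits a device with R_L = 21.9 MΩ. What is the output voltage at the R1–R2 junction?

V_out ≈ 2.43 V

First combine the lower leg with the load: R2 ‖ R_L = 1.799 MΩ.
Voltage divider with the loaded lower leg: V_out = 22.3 × 1.799/(14.7 + 1.799) = 22.3 × 0.1090 = 2.432 V.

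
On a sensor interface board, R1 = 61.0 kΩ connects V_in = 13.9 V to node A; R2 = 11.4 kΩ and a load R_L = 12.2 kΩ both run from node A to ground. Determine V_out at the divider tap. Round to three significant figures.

V_out ≈ 1.22 V

The load sits in parallel with R2, giving an effective lower resistance R2' = R2·R_L/(R2+R_L) = 5.893 kΩ.
Voltage divider with the loaded lower leg: V_out = 13.9 × 5.893/(61.0 + 5.893) = 13.9 × 0.08810 = 1.225 V.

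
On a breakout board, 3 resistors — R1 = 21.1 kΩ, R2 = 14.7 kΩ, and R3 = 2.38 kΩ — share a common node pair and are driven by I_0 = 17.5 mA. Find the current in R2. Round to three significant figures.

ΣG = 1/21.1 + 1/14.7 + 1/2.38 = 0.5356.
By the current-divider rule, I = I_0 · G_k/ΣG = 17.5 × 0.1270 = 2.223 mA.

I ≈ 2.22 mA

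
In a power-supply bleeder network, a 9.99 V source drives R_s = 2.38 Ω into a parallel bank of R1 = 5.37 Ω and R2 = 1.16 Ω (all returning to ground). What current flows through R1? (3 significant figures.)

Equivalent of the parallel group: R_p = 0.9539 Ω.
Node voltage V_A = V_DC · R_p/(R_s + R_p) = 9.99 × 0.2861 = 2.858 V.
Branch current I = V_A/R1 = 2.858/5.37 = 0.5323 A.

I ≈ 0.532 A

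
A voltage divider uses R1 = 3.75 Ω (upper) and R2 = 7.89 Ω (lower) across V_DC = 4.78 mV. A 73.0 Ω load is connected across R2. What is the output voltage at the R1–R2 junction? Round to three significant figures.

First combine the lower leg with the load: R2 ‖ R_L = 7.120 Ω.
Now apply the divider: V_out = 4.78 × 0.6550 = 3.131 mV.
(Unloaded it would be 3.24 mV; the load pulls it down.)

V_out ≈ 3.13 mV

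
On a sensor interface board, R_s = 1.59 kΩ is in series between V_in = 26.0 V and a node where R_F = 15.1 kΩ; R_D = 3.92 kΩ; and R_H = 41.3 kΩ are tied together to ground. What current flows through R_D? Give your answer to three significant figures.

I ≈ 4.28 mA

Combine the parallel branches: R_p = (1/15.1 + 1/3.92 + 1/41.3)⁻¹ = 2.894 kΩ.
V_A = 26.0 × 2.894/4.484 = 16.78 V.
I(R_D) = V_A / R_D = 16.78/3.92 = 4.281 mA.
(Equivalently: I_total = 5.798 mA, then current-divider fraction G_k/ΣG = 0.7383.)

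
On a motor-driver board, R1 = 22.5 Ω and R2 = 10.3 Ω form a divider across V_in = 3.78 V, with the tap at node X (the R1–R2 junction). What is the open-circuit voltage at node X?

V_th ≈ 1.19 V

V_th is the unloaded tap voltage: V_in · R2/(R1+R2) = 3.78 × 0.3140 = 1.187 V.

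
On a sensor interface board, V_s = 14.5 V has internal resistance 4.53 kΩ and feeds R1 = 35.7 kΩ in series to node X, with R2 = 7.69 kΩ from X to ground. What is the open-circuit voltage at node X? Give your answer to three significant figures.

V_th ≈ 2.33 V

R1' = 4.53 + 35.7 = 40.23 kΩ (source resistance + R1).
With X open, the divider is unloaded: V_th = 14.5 × 7.69/47.92 = 2.327 V.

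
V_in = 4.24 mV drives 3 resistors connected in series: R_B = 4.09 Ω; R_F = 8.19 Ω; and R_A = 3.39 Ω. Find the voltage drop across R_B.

V ≈ 1.11 mV

Total series resistance ΣR = 4.09 + 8.19 + 3.39 = 15.67 Ω.
Voltage divider: V = V_in · (4.090 / 15.67) = 4.24 × 0.2610 = 1.107 mV.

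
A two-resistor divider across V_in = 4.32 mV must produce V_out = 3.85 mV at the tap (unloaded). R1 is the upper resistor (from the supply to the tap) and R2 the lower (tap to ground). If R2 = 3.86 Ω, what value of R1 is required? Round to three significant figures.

R1 ≈ 0.471 Ω

Required fraction k = V_out/V_in = 0.8912.
Rearranging, R1 = R2·(1−k)/k = 3.86 × 0.1221 = 0.4712 Ω.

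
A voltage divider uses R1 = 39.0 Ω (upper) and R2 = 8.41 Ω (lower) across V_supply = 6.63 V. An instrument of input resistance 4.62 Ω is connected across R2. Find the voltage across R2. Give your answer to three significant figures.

The load sits in parallel with R2, giving an effective lower resistance R2' = R2·R_L/(R2+R_L) = 2.982 Ω.
Now apply the divider: V_out = 6.63 × 0.07103 = 0.4709 V.
(Unloaded it would be 1.18 V; the load pulls it down.)

V_out ≈ 0.471 V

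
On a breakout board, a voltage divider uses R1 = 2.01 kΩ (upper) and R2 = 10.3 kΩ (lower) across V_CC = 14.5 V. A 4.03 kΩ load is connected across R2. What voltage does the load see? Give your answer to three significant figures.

First combine the lower leg with the load: R2 ‖ R_L = 2.897 kΩ.
Voltage divider with the loaded lower leg: V_out = 14.5 × 2.897/(2.01 + 2.897) = 14.5 × 0.5904 = 8.560 V.
(Unloaded it would be 12.1 V; the load pulls it down.)

V_out ≈ 8.56 V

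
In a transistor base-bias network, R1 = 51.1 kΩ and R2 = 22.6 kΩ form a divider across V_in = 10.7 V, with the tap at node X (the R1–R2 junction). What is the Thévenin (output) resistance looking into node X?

Zeroing V_in shorts the top of R1 to ground, so R_th = R1 ‖ R2 = 15.67 kΩ.

R_th ≈ 15.7 kΩ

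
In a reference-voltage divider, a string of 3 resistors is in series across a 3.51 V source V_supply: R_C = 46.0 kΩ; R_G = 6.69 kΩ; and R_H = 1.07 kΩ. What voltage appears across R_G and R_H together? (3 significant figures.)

V ≈ 0.507 V

ΣR = 46.0 + 6.69 + 1.07 = 53.76 kΩ.
R_{R_G..R_H} = 6.69 + 1.07 = 7.760 kΩ.
V = V_supply · R/ΣR = 3.51 × 0.1443 = 0.5067 V.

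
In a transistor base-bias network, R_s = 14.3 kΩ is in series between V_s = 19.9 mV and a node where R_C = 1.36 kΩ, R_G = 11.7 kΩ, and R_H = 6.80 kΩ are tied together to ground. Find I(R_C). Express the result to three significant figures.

I ≈ 0.986 µA

Parallel bank: R_p = 1/(1/1.36 + 1/11.7 + 1/6.80) = 1.033 kΩ.
V_A by voltage divider: V_A = 19.9 × 1.033/(14.3 + 1.033) = 1.341 mV.
Branch current I = V_A/R_C = 1.341/1.36 = 0.9860 µA.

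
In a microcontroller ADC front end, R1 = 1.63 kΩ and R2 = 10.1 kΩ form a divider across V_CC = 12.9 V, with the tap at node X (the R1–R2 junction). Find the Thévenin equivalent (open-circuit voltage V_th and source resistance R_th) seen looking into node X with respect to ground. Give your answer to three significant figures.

V_th is the unloaded tap voltage: V_CC · R2/(R1+R2) = 12.9 × 0.8610 = 11.11 V.
Zeroing V_CC shorts the top of R1 to ground, so R_th = R1 ‖ R2 = 1.403 kΩ.

V_th ≈ 11.1 V, R_th ≈ 1.40 kΩ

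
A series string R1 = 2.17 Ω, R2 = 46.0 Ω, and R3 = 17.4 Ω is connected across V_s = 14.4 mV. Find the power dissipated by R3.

P ≈ 0.839 µW

Series current I = V_s/ΣR = 14.4/65.57 = 0.2196 mA.
V(R3) = I·R = 3.821 mV; P = V·I = 3.821 × 0.2196 = 0.8392 µW.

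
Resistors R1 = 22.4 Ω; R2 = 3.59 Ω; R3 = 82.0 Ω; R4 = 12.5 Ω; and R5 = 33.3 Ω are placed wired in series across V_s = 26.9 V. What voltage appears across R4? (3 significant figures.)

V ≈ 2.19 V

Total series resistance ΣR = 22.4 + 3.59 + 82.0 + 12.5 + 33.3 = 153.8 Ω.
By the voltage-divider rule, V = 26.9 × 12.50/153.8 = 2.186 V.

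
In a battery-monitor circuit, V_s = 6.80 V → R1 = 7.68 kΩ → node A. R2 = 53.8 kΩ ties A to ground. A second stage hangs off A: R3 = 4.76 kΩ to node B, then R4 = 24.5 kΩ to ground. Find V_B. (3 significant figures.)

V_B ≈ 4.05 V

Looking into the second stage from A: R3 + R4 = 29.26 kΩ appears in parallel with R2.
Effective lower resistance at A: R2 ‖ 29.26 = 18.95 kΩ.
So V_A = 6.80 × 0.7116 = 4.839 V.
V_B = V_A × 0.8373 = 4.052 V.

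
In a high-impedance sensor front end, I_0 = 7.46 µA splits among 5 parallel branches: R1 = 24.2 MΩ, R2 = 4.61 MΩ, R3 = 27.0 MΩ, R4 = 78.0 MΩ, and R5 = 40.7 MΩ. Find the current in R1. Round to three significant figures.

Conductances: ΣG = 1/24.2 + 1/4.61 + 1/27.0 + 1/78.0 + 1/40.7 = 0.3327 (1/MΩ).
R1 takes the fraction G_k/ΣG = 0.04132/0.3327 = 0.1242, so I = 7.46 × 0.1242 = 0.9266 µA.

I ≈ 0.927 µA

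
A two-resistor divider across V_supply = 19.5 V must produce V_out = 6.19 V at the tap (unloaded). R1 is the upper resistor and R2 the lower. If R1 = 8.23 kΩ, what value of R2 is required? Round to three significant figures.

Required fraction k = V_out/V_supply = 0.3174.
So R2 = R1 · V_out/(V_supply − V_out) = 8.23 × 6.19/(19.5 − 6.19) = 8.23 × 0.4651 = 3.827 kΩ.

R2 ≈ 3.83 kΩ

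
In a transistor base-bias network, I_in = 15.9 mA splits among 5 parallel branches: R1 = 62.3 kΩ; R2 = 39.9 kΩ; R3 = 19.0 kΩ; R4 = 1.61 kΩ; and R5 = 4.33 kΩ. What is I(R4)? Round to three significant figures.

I ≈ 10.4 mA

ΣG = 1/62.3 + 1/39.9 + 1/19.0 + 1/1.61 + 1/4.33 = 0.9458.
Current divider: I(R4) = I_in · G_k/ΣG = 15.9 × (0.6211/0.9458) = 15.9 × 0.6567 = 10.44 mA.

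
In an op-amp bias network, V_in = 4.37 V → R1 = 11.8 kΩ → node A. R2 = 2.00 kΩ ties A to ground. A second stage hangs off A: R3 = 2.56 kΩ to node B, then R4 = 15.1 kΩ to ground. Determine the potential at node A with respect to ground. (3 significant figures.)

Looking into the second stage from A: R3 + R4 = 17.66 kΩ appears in parallel with R2.
Effective lower resistance at A: R2 ‖ 17.66 = 1.797 kΩ.
First divider: V_A = V_in · 1.797/(11.8 + 1.797) = 0.5774 V.

V_A ≈ 0.577 V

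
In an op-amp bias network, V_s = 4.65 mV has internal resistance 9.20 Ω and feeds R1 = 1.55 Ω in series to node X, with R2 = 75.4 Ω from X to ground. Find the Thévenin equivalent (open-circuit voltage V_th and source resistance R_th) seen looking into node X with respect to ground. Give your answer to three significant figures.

V_th ≈ 4.07 mV, R_th ≈ 9.41 Ω

R1' = 9.20 + 1.55 = 10.75 Ω (source resistance + R1).
V_th is the unloaded tap voltage: V_s · R2/(R1'+R2) = 4.65 × 0.8752 = 4.070 mV.
Zeroing V_s shorts the top of R1' to ground, so R_th = R1' ‖ R2 = 9.409 Ω.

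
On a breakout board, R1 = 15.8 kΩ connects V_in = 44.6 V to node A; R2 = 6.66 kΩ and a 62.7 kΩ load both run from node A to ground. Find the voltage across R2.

V_out ≈ 12.3 V

First combine the lower leg with the load: R2 ‖ R_L = 6.021 kΩ.
Voltage divider with the loaded lower leg: V_out = 44.6 × 6.021/(15.8 + 6.021) = 44.6 × 0.2759 = 12.31 V.
(Unloaded it would be 13.2 V; the load pulls it down.)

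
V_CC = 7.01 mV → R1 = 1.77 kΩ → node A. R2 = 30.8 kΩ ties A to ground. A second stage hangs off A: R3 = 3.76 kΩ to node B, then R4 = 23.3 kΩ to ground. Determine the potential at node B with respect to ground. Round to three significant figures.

The second stage (R3 + R4 = 27.06 kΩ) loads node A in parallel with R2.
Effective lower resistance at A: R2 ‖ 27.06 = 14.40 kΩ.
So V_A = 7.01 × 0.8906 = 6.243 mV.
V_B = V_A × 0.8610 = 5.375 mV.

V_B ≈ 5.38 mV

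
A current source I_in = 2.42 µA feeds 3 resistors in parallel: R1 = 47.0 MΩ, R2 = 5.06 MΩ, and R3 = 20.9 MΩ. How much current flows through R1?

Conductances: ΣG = 1/47.0 + 1/5.06 + 1/20.9 = 0.2668 (1/MΩ).
Current divider: I(R1) = I_in · G_k/ΣG = 2.42 × (0.02128/0.2668) = 2.42 × 0.07976 = 0.1930 µA.

I ≈ 0.193 µA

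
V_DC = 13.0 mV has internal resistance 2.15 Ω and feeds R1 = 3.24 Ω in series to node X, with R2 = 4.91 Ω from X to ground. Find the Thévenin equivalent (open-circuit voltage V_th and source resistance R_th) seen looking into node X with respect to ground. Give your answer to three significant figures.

R1' = 2.15 + 3.24 = 5.390 Ω (source resistance + R1).
Open-circuit (no load on X): V_th = V_DC · R2/(R1' + R2) = 13.0 × 4.91/(5.390 + 4.91) = 6.197 mV.
Looking into X with the source shorted: R_th = R1'·R2/(R1'+R2) = 5.390 × 4.91/10.30 = 2.569 Ω.

V_th ≈ 6.20 mV, R_th ≈ 2.57 Ω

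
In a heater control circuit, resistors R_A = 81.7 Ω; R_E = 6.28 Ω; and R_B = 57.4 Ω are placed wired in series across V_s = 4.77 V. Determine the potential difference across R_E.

ΣR = 81.7 + 6.28 + 57.4 = 145.4 Ω.
Voltage divider: V = V_s · (6.280 / 145.4) = 4.77 × 0.04320 = 0.2061 V.

V ≈ 0.206 V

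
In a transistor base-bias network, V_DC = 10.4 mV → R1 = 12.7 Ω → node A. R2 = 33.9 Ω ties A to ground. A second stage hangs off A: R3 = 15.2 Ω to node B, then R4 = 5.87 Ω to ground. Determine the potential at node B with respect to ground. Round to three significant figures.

Node A sees R2 in parallel with the series input of stage 2, R3 + R4 = 21.07 Ω.
Effective lower resistance at A: R2 ‖ 21.07 = 12.99 Ω.
First divider: V_A = V_DC · 12.99/(12.7 + 12.99) = 5.259 mV.
Stage 2 is unloaded, so V_B = V_A · R4/(R3+R4) = 5.259 × 5.87/21.07 = 1.465 mV.

V_B ≈ 1.47 mV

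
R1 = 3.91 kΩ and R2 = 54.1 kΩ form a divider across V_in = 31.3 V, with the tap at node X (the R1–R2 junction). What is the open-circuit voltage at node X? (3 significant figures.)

V_th ≈ 29.2 V

Open-circuit (no load on X): V_th = V_in · R2/(R1 + R2) = 31.3 × 54.1/(3.910 + 54.1) = 29.19 V.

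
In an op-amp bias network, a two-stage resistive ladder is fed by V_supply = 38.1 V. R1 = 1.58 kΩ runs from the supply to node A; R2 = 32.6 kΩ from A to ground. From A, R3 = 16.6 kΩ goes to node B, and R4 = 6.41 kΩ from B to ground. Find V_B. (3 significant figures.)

V_B ≈ 9.50 V

Node A sees R2 in parallel with the series input of stage 2, R3 + R4 = 23.01 kΩ.
Effective lower resistance at A: R2 ‖ 23.01 = 13.49 kΩ.
So V_A = 38.1 × 0.8951 = 34.11 V.
Stage 2 is unloaded, so V_B = V_A · R4/(R3+R4) = 34.11 × 6.41/23.01 = 9.501 V.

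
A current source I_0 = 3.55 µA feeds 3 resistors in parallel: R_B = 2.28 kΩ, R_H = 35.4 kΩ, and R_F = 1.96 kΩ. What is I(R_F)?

Total conductance ΣG = 1/2.28 + 1/35.4 + 1/1.96 = 0.9770 (units of 1/kΩ).
R_F takes the fraction G_k/ΣG = 0.5102/0.9770 = 0.5222, so I = 3.55 × 0.5222 = 1.854 µA.

I ≈ 1.85 µA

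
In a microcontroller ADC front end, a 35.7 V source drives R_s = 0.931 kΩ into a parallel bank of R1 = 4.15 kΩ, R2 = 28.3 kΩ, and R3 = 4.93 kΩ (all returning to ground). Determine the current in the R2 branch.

Equivalent of the parallel group: R_p = 2.087 kΩ.
V_A by voltage divider: V_A = 35.7 × 2.087/(0.931 + 2.087) = 24.69 V.
Branch current I = V_A/R2 = 24.69/28.3 = 0.8723 mA.

I ≈ 0.872 mA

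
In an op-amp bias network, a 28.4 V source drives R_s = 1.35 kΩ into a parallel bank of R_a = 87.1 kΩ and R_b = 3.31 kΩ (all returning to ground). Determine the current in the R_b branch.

Equivalent of the parallel group: R_p = 3.189 kΩ.
V_A by voltage divider: V_A = 28.4 × 3.189/(1.35 + 3.189) = 19.95 V.
Branch current I = V_A/R_b = 19.95/3.31 = 6.028 mA.
(Check via current divider: I_total = 6.257 mA; share G_k/ΣG = 0.9634 → same result.)

I ≈ 6.03 mA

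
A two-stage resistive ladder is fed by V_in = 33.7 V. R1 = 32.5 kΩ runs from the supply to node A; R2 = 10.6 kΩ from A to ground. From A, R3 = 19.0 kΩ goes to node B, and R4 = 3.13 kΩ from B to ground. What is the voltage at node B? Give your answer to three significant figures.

V_B ≈ 0.861 V

Node A sees R2 in parallel with the series input of stage 2, R3 + R4 = 22.13 kΩ.
R2 ‖ (R3+R4) = 7.167 kΩ.
So V_A = 33.7 × 0.1807 = 6.089 V.
V_B = V_A × 0.1414 = 0.8612 V.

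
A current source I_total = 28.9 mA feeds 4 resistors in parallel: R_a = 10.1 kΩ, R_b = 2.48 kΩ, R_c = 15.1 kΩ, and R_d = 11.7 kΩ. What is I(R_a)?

Conductances: ΣG = 1/10.1 + 1/2.48 + 1/15.1 + 1/11.7 = 0.6539 (1/kΩ).
R_a takes the fraction G_k/ΣG = 0.09901/0.6539 = 0.1514, so I = 28.9 × 0.1514 = 4.376 mA.

I ≈ 4.38 mA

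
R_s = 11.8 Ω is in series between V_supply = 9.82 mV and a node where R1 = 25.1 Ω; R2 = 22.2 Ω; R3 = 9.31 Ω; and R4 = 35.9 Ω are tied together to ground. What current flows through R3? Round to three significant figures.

I ≈ 0.293 mA

Combine the parallel branches: R_p = (1/25.1 + 1/22.2 + 1/9.31 + 1/35.9)⁻¹ = 4.542 Ω.
V_A by voltage divider: V_A = 9.82 × 4.542/(11.8 + 4.542) = 2.729 mV.
I(R3) = V_A / R3 = 2.729/9.31 = 0.2932 mA.
(Equivalently: I_total = 0.6009 mA, then current-divider fraction G_k/ΣG = 0.4879.)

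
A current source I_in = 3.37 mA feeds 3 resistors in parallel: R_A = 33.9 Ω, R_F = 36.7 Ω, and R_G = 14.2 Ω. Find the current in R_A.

I ≈ 0.782 mA

Total conductance ΣG = 1/33.9 + 1/36.7 + 1/14.2 = 0.1272 (units of 1/Ω).
R_A takes the fraction G_k/ΣG = 0.02950/0.1272 = 0.2320, so I = 3.37 × 0.2320 = 0.7817 mA.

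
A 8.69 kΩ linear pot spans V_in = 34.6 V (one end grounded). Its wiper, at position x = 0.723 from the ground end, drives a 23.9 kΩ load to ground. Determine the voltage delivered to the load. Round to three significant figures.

V_out ≈ 23.3 V

The pot divides into 2.407 kΩ above the wiper and 6.283 kΩ below.
R_L loads the lower segment: effective lower R = 4.975 kΩ.
Loaded-divider output: V_out = 34.6 × 0.6739 = 23.32 V.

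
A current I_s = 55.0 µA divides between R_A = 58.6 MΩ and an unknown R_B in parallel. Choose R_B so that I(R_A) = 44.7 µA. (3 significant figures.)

R_B ≈ 254 MΩ

In a two-way split, I_A/I_s = R_B/(R_A + R_B).
44.7/55.0 = R_B/(R_A + R_B) → R_B = R_A · (0.8127)/(1 − 0.8127) = 58.6 × 4.340 = 254.3 MΩ.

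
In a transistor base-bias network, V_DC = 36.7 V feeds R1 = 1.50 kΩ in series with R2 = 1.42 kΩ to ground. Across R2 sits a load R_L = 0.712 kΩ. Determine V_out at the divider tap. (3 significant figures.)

V_out ≈ 8.82 V

First combine the lower leg with the load: R2 ‖ R_L = 0.4742 kΩ.
Voltage divider with the loaded lower leg: V_out = 36.7 × 0.4742/(1.50 + 0.4742) = 36.7 × 0.2402 = 8.816 V.
(Unloaded it would be 17.8 V; the load pulls it down.)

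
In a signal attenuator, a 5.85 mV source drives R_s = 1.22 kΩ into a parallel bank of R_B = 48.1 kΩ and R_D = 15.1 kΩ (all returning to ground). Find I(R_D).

Equivalent of the parallel group: R_p = 11.49 kΩ.
V_A = 5.85 × 11.49/12.71 = 5.289 mV.
I(R_D) = V_A / R_D = 5.289/15.1 = 0.3502 µA.
(Equivalently: I_total = 0.4602 µA, then current-divider fraction G_k/ΣG = 0.7611.)

I ≈ 0.350 µA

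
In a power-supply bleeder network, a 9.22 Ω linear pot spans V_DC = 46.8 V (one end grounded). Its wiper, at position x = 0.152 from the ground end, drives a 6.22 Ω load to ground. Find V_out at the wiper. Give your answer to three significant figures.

V_out ≈ 5.97 V

Split the track: R_lower = x·R_p = 1.401 Ω, R_upper = (1−x)·R_p = 7.819 Ω.
Lower segment in parallel with the load: 1.401 ‖ 6.22 = 1.144 Ω.
Then V_out = V_DC · 1.144/(7.819 + 1.144) = 5.972 V.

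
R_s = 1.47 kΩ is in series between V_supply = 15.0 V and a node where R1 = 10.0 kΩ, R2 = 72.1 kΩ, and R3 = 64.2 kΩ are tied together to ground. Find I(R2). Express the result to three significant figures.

I ≈ 0.175 mA

Equivalent of the parallel group: R_p = 7.725 kΩ.
V_A = 15.0 × 7.725/9.195 = 12.60 V.
I(R2) = V_A / R2 = 12.60/72.1 = 0.1748 mA.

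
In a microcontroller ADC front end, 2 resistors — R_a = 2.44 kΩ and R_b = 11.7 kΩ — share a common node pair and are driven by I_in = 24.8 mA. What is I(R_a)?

For two parallel branches, I_k = I_in · (other R)/(sum of R).
I(R_a) = 24.8 × 11.7/(2.44 + 11.7) = 24.8 × 0.8274 = 20.52 mA.

I ≈ 20.5 mA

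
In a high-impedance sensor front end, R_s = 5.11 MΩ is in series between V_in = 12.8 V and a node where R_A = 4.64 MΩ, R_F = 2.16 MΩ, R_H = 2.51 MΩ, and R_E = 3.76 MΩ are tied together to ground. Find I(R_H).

I ≈ 0.649 µA

Parallel bank: R_p = 1/(1/4.64 + 1/2.16 + 1/2.51 + 1/3.76) = 0.7447 MΩ.
Node voltage V_A = V_in · R_p/(R_s + R_p) = 12.8 × 0.1272 = 1.628 V.
Branch current I = V_A/R_H = 1.628/2.51 = 0.6486 µA.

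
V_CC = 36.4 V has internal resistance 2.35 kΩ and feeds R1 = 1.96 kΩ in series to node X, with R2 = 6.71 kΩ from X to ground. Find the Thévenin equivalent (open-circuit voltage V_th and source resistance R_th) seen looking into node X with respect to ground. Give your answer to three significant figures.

V_th ≈ 22.2 V, R_th ≈ 2.62 kΩ

R1' = 2.35 + 1.96 = 4.310 kΩ (source resistance + R1).
Open-circuit (no load on X): V_th = V_CC · R2/(R1' + R2) = 36.4 × 6.71/(4.310 + 6.71) = 22.16 V.
Looking into X with the source shorted: R_th = R1'·R2/(R1'+R2) = 4.310 × 6.71/11.02 = 2.624 kΩ.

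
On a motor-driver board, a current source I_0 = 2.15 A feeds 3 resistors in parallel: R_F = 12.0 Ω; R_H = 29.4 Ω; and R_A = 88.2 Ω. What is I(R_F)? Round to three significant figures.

I ≈ 1.39 A

Total conductance ΣG = 1/12.0 + 1/29.4 + 1/88.2 = 0.1287 (units of 1/Ω).
R_F takes the fraction G_k/ΣG = 0.08333/0.1287 = 0.6476, so I = 2.15 × 0.6476 = 1.392 A.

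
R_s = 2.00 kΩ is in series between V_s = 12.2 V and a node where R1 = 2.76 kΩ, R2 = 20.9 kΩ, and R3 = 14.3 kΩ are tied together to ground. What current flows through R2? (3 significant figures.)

Combine the parallel branches: R_p = (1/2.76 + 1/20.9 + 1/14.3)⁻¹ = 2.083 kΩ.
Node voltage V_A = V_s · R_p/(R_s + R_p) = 12.2 × 0.5102 = 6.224 V.
I(R2) = V_A / R2 = 6.224/20.9 = 0.2978 mA.
(Check via current divider: I_total = 2.988 mA; share G_k/ΣG = 0.09966 → same result.)

I ≈ 0.298 mA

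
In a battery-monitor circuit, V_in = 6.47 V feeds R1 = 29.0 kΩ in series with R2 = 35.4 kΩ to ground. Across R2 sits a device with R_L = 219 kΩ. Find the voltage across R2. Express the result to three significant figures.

V_out ≈ 3.32 V

The load sits in parallel with R2, giving an effective lower resistance R2' = R2·R_L/(R2+R_L) = 30.47 kΩ.
Now apply the divider: V_out = 6.47 × 0.5124 = 3.315 V.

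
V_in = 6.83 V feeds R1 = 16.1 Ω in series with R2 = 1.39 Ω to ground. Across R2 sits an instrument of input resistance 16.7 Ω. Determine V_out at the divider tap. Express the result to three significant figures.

First combine the lower leg with the load: R2 ‖ R_L = 1.283 Ω.
Then V_out = V_in · R2'/(R1 + R2') = 6.83 × 1.283/17.38 = 0.5042 V.

V_out ≈ 0.504 V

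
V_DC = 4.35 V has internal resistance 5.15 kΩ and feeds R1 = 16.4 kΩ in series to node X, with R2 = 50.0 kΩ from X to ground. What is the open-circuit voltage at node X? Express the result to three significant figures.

R1' = 5.15 + 16.4 = 21.55 kΩ (source resistance + R1).
V_th is the unloaded tap voltage: V_DC · R2/(R1'+R2) = 4.35 × 0.6988 = 3.040 V.

V_th ≈ 3.04 V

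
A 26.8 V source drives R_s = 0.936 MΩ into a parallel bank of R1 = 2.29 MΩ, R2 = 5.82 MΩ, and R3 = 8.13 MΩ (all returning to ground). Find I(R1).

Combine the parallel branches: R_p = (1/2.29 + 1/5.82 + 1/8.13)⁻¹ = 1.367 MΩ.
V_A by voltage divider: V_A = 26.8 × 1.367/(0.936 + 1.367) = 15.91 V.
Branch current I = V_A/R1 = 15.91/2.29 = 6.947 µA.
(Check via current divider: I_total = 11.64 µA; share G_k/ΣG = 0.5970 → same result.)

I ≈ 6.95 µA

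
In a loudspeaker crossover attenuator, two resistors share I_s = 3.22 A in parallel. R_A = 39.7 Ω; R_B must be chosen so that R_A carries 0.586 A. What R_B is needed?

R_B ≈ 8.83 Ω

The fraction through R_A equals R_B/(R_A+R_B).
0.586/3.22 = R_B/(R_A + R_B) → R_B = R_A · (0.1820)/(1 − 0.1820) = 39.7 × 0.2225 = 8.832 Ω.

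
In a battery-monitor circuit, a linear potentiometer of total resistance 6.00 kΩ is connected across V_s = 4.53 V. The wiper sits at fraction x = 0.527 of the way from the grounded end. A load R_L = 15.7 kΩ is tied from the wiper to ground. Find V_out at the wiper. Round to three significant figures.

V_out ≈ 2.18 V

The pot divides into 2.838 kΩ above the wiper and 3.162 kΩ below.
(x·R_p) ‖ R_L = 2.632 kΩ.
Loaded-divider output: V_out = 4.53 × 0.4812 = 2.180 V.
(Unloaded: V_out = x·V_s = 2.39 V.)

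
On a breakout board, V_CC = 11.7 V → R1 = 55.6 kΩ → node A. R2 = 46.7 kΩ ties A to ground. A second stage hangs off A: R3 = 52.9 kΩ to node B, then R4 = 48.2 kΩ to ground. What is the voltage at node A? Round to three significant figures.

V_A ≈ 4.27 V

Looking into the second stage from A: R3 + R4 = 101.1 kΩ appears in parallel with R2.
Effective lower resistance at A: R2 ‖ 101.1 = 31.94 kΩ.
V_A = 11.7 × 31.94/(55.6 + 31.94) = 4.269 V.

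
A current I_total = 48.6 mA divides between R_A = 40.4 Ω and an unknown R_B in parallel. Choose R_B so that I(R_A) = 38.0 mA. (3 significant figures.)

In a two-way split, I_A/I_total = R_B/(R_A + R_B).
38.0/48.6 = R_B/(R_A + R_B) → R_B = R_A · (0.7819)/(1 − 0.7819) = 40.4 × 3.585 = 144.8 Ω.

R_B ≈ 145 Ω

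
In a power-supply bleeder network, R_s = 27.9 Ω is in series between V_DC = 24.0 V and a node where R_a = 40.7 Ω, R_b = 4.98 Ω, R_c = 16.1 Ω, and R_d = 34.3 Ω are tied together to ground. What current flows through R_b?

Parallel bank: R_p = 1/(1/40.7 + 1/4.98 + 1/16.1 + 1/34.3) = 3.158 Ω.
V_A by voltage divider: V_A = 24.0 × 3.158/(27.9 + 3.158) = 2.440 V.
Branch current I = V_A/R_b = 2.440/4.98 = 0.4901 A.

I ≈ 0.490 A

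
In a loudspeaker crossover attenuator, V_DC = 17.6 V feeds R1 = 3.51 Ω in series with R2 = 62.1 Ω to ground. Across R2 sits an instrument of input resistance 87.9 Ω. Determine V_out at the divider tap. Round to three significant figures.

V_out ≈ 16.1 V

The load sits in parallel with R2, giving an effective lower resistance R2' = R2·R_L/(R2+R_L) = 36.39 Ω.
Now apply the divider: V_out = 17.6 × 0.9120 = 16.05 V.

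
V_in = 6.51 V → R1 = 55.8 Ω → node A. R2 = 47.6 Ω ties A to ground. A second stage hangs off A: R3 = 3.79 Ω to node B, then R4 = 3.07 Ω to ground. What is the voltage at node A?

The second stage (R3 + R4 = 6.860 Ω) loads node A in parallel with R2.
R2 ‖ (R3+R4) = 5.996 Ω.
V_A = 6.51 × 5.996/(55.8 + 5.996) = 0.6316 V.

V_A ≈ 0.632 V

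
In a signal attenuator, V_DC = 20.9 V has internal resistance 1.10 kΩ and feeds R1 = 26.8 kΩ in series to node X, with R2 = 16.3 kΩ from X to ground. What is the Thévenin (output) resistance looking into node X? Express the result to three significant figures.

R_th ≈ 10.3 kΩ

R1' = 1.10 + 26.8 = 27.90 kΩ (source resistance + R1).
With V_DC suppressed (replaced by a short), R_th = R1' ‖ R2 = (27.90 × 16.3)/(27.90 + 16.3) = 10.29 kΩ.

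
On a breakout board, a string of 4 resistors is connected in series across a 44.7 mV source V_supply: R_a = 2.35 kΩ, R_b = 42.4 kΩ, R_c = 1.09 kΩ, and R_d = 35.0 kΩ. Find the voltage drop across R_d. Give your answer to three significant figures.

V ≈ 19.4 mV

Total series resistance ΣR = 2.35 + 42.4 + 1.09 + 35.0 = 80.84 kΩ.
By the voltage-divider rule, V = 44.7 × 35.00/80.84 = 19.35 mV.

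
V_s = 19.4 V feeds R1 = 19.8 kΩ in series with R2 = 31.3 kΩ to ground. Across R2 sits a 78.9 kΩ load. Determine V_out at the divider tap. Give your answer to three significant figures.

V_out ≈ 10.3 V

First combine the lower leg with the load: R2 ‖ R_L = 22.41 kΩ.
Then V_out = V_s · R2'/(R1 + R2') = 19.4 × 22.41/42.21 = 10.30 V.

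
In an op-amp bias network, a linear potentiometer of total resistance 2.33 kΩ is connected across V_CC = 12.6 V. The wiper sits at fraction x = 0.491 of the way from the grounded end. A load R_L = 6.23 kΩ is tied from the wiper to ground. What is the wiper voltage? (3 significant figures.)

The pot divides into 1.186 kΩ above the wiper and 1.144 kΩ below.
R_L loads the lower segment: effective lower R = 0.9665 kΩ.
Loaded-divider output: V_out = 12.6 × 0.4490 = 5.658 V.

V_out ≈ 5.66 V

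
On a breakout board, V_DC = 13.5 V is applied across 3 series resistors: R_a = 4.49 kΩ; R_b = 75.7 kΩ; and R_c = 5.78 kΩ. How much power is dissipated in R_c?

ΣR = 85.97 kΩ → I = 13.5/85.97 = 0.1570 mA.
P(R_c) = I²·R_c = (0.1570)² × 5.78 = 0.1425 mW.

P ≈ 0.143 mW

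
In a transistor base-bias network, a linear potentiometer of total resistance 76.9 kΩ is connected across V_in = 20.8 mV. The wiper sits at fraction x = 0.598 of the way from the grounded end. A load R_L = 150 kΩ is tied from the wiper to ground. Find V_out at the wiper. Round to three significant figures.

The pot divides into 30.91 kΩ above the wiper and 45.99 kΩ below.
Lower segment in parallel with the load: 45.99 ‖ 150 = 35.20 kΩ.
Then V_out = V_in · 35.20/(30.91 + 35.20) = 11.07 mV.

V_out ≈ 11.1 mV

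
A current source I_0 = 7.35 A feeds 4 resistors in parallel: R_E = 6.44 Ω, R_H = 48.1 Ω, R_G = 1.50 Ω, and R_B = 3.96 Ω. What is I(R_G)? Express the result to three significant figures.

I ≈ 4.47 A

ΣG = 1/6.44 + 1/48.1 + 1/1.50 + 1/3.96 = 1.095.
Current divider: I(R_G) = I_0 · G_k/ΣG = 7.35 × (0.6667/1.095) = 7.35 × 0.6087 = 4.474 A.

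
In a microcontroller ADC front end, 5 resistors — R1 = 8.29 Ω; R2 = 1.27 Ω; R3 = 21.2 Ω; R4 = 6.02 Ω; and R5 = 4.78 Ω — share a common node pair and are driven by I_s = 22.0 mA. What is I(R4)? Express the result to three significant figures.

Conductances: ΣG = 1/8.29 + 1/1.27 + 1/21.2 + 1/6.02 + 1/4.78 = 1.331 (1/Ω).
Current divider: I(R4) = I_s · G_k/ΣG = 22.0 × (0.1661/1.331) = 22.0 × 0.1248 = 2.747 mA.

I ≈ 2.75 mA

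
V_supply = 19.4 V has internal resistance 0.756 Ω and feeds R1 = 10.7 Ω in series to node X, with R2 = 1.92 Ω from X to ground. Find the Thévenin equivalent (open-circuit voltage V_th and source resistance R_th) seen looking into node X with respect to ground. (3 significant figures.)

V_th ≈ 2.78 V, R_th ≈ 1.64 Ω

R1' = 0.756 + 10.7 = 11.46 Ω (source resistance + R1).
With X open, the divider is unloaded: V_th = 19.4 × 1.92/13.38 = 2.785 V.
Zeroing V_supply shorts the top of R1' to ground, so R_th = R1' ‖ R2 = 1.644 Ω.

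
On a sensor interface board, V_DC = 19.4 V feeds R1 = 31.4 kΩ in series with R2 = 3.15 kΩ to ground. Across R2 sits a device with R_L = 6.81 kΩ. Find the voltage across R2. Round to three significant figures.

The load sits in parallel with R2, giving an effective lower resistance R2' = R2·R_L/(R2+R_L) = 2.154 kΩ.
Then V_out = V_DC · R2'/(R1 + R2') = 19.4 × 2.154/33.55 = 1.245 V.
(Unloaded it would be 1.77 V; the load pulls it down.)

V_out ≈ 1.25 V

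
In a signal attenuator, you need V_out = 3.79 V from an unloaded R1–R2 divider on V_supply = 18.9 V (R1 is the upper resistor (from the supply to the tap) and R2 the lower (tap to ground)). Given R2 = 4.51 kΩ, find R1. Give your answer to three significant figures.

R1 ≈ 18.0 kΩ

The divider ratio is R2/(R1+R2) = 3.79/18.9 = 0.2005.
So R1 = R2 · (V_supply/V_out − 1) = 4.51 × (18.9/3.79 − 1) = 4.51 × 3.987 = 17.98 kΩ.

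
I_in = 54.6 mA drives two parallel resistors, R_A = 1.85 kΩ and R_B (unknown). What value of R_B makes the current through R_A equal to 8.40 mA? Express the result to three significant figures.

Two-branch current divider: I_A = I_in · R_B/(R_A + R_B).
With f = 0.1538, R_B = R_A · f/(1−f) = 1.85 × 0.1818 = 0.3364 kΩ.

R_B ≈ 0.336 kΩ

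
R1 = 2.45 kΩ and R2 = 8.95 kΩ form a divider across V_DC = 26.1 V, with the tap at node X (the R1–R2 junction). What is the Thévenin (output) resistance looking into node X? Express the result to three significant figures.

R_th ≈ 1.92 kΩ

Zeroing V_DC shorts the top of R1 to ground, so R_th = R1 ‖ R2 = 1.923 kΩ.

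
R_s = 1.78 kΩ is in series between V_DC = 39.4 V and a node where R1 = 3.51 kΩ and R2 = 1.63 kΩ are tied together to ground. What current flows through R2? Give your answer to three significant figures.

Equivalent of the parallel group: R_p = 1.113 kΩ.
Node voltage V_A = V_DC · R_p/(R_s + R_p) = 39.4 × 0.3847 = 15.16 V.
Branch current I = V_A/R2 = 15.16/1.63 = 9.300 mA.

I ≈ 9.30 mA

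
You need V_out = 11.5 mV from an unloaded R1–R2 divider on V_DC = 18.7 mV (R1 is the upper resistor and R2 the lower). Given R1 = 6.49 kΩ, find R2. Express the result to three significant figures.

V_out/V_DC = R2/(R1+R2) = 0.6150.
Rearranging, R2 = R1·k/(1−k) = 6.49 × 1.597 = 10.37 kΩ.

R2 ≈ 10.4 kΩ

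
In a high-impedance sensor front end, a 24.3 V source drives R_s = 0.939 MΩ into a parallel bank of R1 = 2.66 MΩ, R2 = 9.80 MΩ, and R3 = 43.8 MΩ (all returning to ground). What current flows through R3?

I ≈ 0.377 µA

Combine the parallel branches: R_p = (1/2.66 + 1/9.80 + 1/43.8)⁻¹ = 1.997 MΩ.
V_A = 24.3 × 1.997/2.936 = 16.53 V.
I(R3) = V_A / R3 = 16.53/43.8 = 0.3773 µA.
(Check via current divider: I_total = 8.277 µA; share G_k/ΣG = 0.04559 → same result.)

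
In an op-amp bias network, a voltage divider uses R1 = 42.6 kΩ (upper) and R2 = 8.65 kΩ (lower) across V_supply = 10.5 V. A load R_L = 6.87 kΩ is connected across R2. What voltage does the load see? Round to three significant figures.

The load sits in parallel with R2, giving an effective lower resistance R2' = R2·R_L/(R2+R_L) = 3.829 kΩ.
Voltage divider with the loaded lower leg: V_out = 10.5 × 3.829/(42.6 + 3.829) = 10.5 × 0.08247 = 0.8659 V.
(Unloaded it would be 1.77 V; the load pulls it down.)

V_out ≈ 0.866 V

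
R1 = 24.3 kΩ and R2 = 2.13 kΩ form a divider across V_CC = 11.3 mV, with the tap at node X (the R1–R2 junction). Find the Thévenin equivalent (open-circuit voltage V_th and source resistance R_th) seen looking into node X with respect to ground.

V_th ≈ 0.911 mV, R_th ≈ 1.96 kΩ

With X open, the divider is unloaded: V_th = 11.3 × 2.13/26.43 = 0.9107 mV.
Looking into X with the source shorted: R_th = R1·R2/(R1+R2) = 24.30 × 2.13/26.43 = 1.958 kΩ.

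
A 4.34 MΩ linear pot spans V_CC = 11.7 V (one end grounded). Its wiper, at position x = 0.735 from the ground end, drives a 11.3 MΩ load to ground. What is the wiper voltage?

Lower segment x·R_p = 3.190 MΩ; upper segment (1−x)·R_p = 1.150 MΩ.
(x·R_p) ‖ R_L = 2.488 MΩ.
Loaded-divider output: V_out = 11.7 × 0.6838 = 8.001 V.
(Unloaded: V_out = x·V_CC = 8.60 V.)

V_out ≈ 8.00 V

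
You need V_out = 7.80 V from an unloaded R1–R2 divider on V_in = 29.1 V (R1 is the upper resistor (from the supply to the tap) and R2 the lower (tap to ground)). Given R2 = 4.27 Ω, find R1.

Required fraction k = V_out/V_in = 0.2680.
So R1 = R2 · (V_in/V_out − 1) = 4.27 × (29.1/7.80 − 1) = 4.27 × 2.731 = 11.66 Ω.

R1 ≈ 11.7 Ω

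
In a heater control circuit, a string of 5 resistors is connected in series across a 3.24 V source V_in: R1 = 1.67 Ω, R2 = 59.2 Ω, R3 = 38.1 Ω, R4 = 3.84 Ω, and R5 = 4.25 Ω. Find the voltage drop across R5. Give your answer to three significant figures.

V ≈ 0.129 V

Total series resistance ΣR = 1.67 + 59.2 + 38.1 + 3.84 + 4.25 = 107.1 Ω.
V = V_in · R/ΣR = 3.24 × 0.03970 = 0.1286 V.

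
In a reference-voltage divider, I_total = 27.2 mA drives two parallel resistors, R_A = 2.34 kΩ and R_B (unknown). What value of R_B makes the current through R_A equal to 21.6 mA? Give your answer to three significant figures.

R_B ≈ 9.03 kΩ

Two-branch current divider: I_A = I_total · R_B/(R_A + R_B).
With f = 0.7941, R_B = R_A · f/(1−f) = 2.34 × 3.857 = 9.026 kΩ.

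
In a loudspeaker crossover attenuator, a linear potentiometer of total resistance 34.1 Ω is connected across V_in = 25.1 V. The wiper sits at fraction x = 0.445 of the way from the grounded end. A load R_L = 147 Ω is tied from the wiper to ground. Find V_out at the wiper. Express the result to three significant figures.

V_out ≈ 10.6 V

Lower segment x·R_p = 15.17 Ω; upper segment (1−x)·R_p = 18.93 Ω.
(x·R_p) ‖ R_L = 13.75 Ω.
V_out = 25.1 × 13.75/(18.93 + 13.75) = 10.56 V.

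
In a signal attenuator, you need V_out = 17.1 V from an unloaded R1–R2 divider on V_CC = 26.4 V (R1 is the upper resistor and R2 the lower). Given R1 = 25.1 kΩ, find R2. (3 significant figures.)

Required fraction k = V_out/V_CC = 0.6477.
R2 = R1 · 0.6477/(1 − 0.6477) = 46.15 kΩ.

R2 ≈ 46.2 kΩ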